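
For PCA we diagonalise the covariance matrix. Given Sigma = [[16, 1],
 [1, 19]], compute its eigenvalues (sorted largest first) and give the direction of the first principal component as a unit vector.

Step 1 — characteristic polynomial of 2×2 Sigma:
  det(Sigma - λI) = λ² - trace · λ + det = 0.
  trace = 16 + 19 = 35, det = 16·19 - (1)² = 303.
Step 2 — discriminant:
  Δ = trace² - 4·det = 1225 - 1212 = 13.
Step 3 — eigenvalues:
  λ = (trace ± √Δ)/2 = (35 ± 3.6056)/2,
  λ_1 = 19.3028,  λ_2 = 15.6972.

Step 4 — unit eigenvector for λ_1: solve (Sigma - λ_1 I)v = 0. First row:
  (16 - 19.3028)·v_x + (1)·v_y = 0, i.e. (-3.3028)·v_x + (1)·v_y = 0,
  so v ∝ (b, λ_1 - a) = (1, 3.3028) = u.
  ||u|| = √((1)² + (3.3028)²) = √(11.9083) ≈ 3.4508,
  v_1 = u/||u|| ≈ (0.2898, 0.9571) (||v_1|| = 1).

λ_1 = 19.3028,  λ_2 = 15.6972;  v_1 ≈ (0.2898, 0.9571)


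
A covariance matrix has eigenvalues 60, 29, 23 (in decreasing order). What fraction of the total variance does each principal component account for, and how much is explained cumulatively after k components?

Step 1 — total variance = trace(Sigma) = Σ λ_i = 60 + 29 + 23 = 112.

Step 2 — fraction explained by component i = λ_i / Σ λ:
  PC1: 60/112 = 0.5357
  PC2: 29/112 = 0.2589
  PC3: 23/112 = 0.2054

Step 3 — cumulative fraction after k components = (λ_1 + ... + λ_k) / Σ λ:
  k = 1: 60/112 = 0.5357
  k = 2: (60 + 29)/112 = 89/112 = 0.7946
  k = 3: (60 + 29 + 23)/112 = 112/112 = 1

Summary (fraction, with percent):

explained: PC1 0.5357 (53.57%), PC2 0.2589 (25.89%), PC3 0.2054 (20.54%);  cumulative: 0.5357, 0.7946, 1


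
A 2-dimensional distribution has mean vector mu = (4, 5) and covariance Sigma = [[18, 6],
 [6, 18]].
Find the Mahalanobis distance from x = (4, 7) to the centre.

Step 1 — centre the observation: (x - mu) = (0, 2).

Step 2 — invert Sigma. det(Sigma) = 18·18 - (6)² = 288.
  Sigma^{-1} = (1/det) · [[d, -b], [-b, a]] = [[0.0625, -0.0208],
 [-0.0208, 0.0625]].

Step 3 — form the quadratic (x - mu)^T · Sigma^{-1} · (x - mu):
  Sigma^{-1} · (x - mu) = (-0.0417, 0.125).
  (x - mu)^T · [Sigma^{-1} · (x - mu)] = (0)·(-0.0417) + (2)·(0.125) = 0.25.

Step 4 — take square root: d = √(0.25) ≈ 0.5.

d(x, mu) = √(0.25) ≈ 0.5


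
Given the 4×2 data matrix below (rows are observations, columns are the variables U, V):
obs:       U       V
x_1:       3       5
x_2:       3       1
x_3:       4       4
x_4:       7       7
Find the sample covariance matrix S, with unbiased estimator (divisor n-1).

Step 1 — column means:
  mean(U) = (3 + 3 + 4 + 7) / 4 = 17/4 = 4.25
  mean(V) = (5 + 1 + 4 + 7) / 4 = 17/4 = 4.25

Step 2 — sample covariance S[i,j] = (1/(n-1)) · Σ_k (x_{k,i} - mean_i) · (x_{k,j} - mean_j), with n-1 = 3.
  S[U,U] = ((-1.25)·(-1.25) + (-1.25)·(-1.25) + (-0.25)·(-0.25) + (2.75)·(2.75)) / 3 = 10.75/3 = 3.5833
  S[U,V] = ((-1.25)·(0.75) + (-1.25)·(-3.25) + (-0.25)·(-0.25) + (2.75)·(2.75)) / 3 = 10.75/3 = 3.5833
  S[V,V] = ((0.75)·(0.75) + (-3.25)·(-3.25) + (-0.25)·(-0.25) + (2.75)·(2.75)) / 3 = 18.75/3 = 6.25

S is symmetric (S[j,i] = S[i,j]). Assembling:

S = [[3.5833, 3.5833],
 [3.5833, 6.25]]


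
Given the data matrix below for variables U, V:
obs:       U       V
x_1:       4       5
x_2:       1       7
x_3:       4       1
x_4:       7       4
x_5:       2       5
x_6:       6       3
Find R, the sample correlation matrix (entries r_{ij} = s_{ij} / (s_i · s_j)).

Step 1 — column means:
  mean(U) = (4 + 1 + 4 + 7 + 2 + 6) / 6 = 24/6 = 4
  mean(V) = (5 + 7 + 1 + 4 + 5 + 3) / 6 = 25/6 = 4.1667

Step 2 — sample variances and covariances s[i,j] = (1/(n-1)) · Σ_k (x_{k,i} - mean_i) · (x_{k,j} - mean_j), with n-1 = 5:
  s[U,U] = ((0)·(0) + (-3)·(-3) + (0)·(0) + (3)·(3) + (-2)·(-2) + (2)·(2)) / 5 = 26/5 = 5.2
  s[U,V] = ((0)·(0.8333) + (-3)·(2.8333) + (0)·(-3.1667) + (3)·(-0.1667) + (-2)·(0.8333) + (2)·(-1.1667)) / 5 = -13/5 = -2.6
  s[V,V] = ((0.8333)·(0.8333) + (2.8333)·(2.8333) + (-3.1667)·(-3.1667) + (-0.1667)·(-0.1667) + (0.8333)·(0.8333) + (-1.1667)·(-1.1667)) / 5 = 20.8333/5 = 4.1667
  Sample standard deviations s_i = √(s[i,i]):
  s(U) = √(5.2) = 2.2804
  s(V) = √(4.1667) = 2.0412

Step 3 — r_{ij} = s_{ij} / (s_i · s_j):
  r[U,U] = 1 (diagonal).
  r[U,V] = -2.6 / (2.2804 · 2.0412) = -2.6 / 4.6547 = -0.5586
  r[V,V] = 1 (diagonal).

R is symmetric with unit diagonal. Assembling:

R = [[1, -0.5586],
 [-0.5586, 1]]


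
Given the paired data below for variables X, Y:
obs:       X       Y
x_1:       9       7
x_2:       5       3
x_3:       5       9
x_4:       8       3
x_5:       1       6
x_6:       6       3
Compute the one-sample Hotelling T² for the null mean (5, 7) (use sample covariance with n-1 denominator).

Step 1 — sample mean vector:
  mean(X) = (9 + 5 + 5 + 8 + 1 + 6) / 6 = 34/6 = 5.6667
  mean(Y) = (7 + 3 + 9 + 3 + 6 + 3) / 6 = 31/6 = 5.1667
  x̄ = (5.6667, 5.1667),  deviation x̄ - mu_0 = (5.6667, 5.1667) - (5, 7) = (0.6667, -1.8333).

Step 2 — sample covariance matrix, S[i,j] = (1/(n-1)) · Σ_k (x_{k,i} - mean_i) · (x_{k,j} - mean_j), divisor n-1 = 5:
  S[X,X] = ((3.3333)·(3.3333) + (-0.6667)·(-0.6667) + (-0.6667)·(-0.6667) + (2.3333)·(2.3333) + (-4.6667)·(-4.6667) + (0.3333)·(0.3333)) / 5 = 39.3333/5 = 7.8667
  S[X,Y] = ((3.3333)·(1.8333) + (-0.6667)·(-2.1667) + (-0.6667)·(3.8333) + (2.3333)·(-2.1667) + (-4.6667)·(0.8333) + (0.3333)·(-2.1667)) / 5 = -4.6667/5 = -0.9333
  S[Y,Y] = ((1.8333)·(1.8333) + (-2.1667)·(-2.1667) + (3.8333)·(3.8333) + (-2.1667)·(-2.1667) + (0.8333)·(0.8333) + (-2.1667)·(-2.1667)) / 5 = 32.8333/5 = 6.5667
  S = [[7.8667, -0.9333],
 [-0.9333, 6.5667]].

Step 3 — invert S. det(S) = 7.8667·6.5667 - (-0.9333)² = 50.7867.
  S^{-1} = (1/det) · [[d, -b], [-b, a]] = [[0.1293, 0.0184],
 [0.0184, 0.1549]].

Step 4 — quadratic form (x̄ - mu_0)^T · S^{-1} · (x̄ - mu_0):
  S^{-1} · (x̄ - mu_0) = (0.0525, -0.2717),
  (x̄ - mu_0)^T · [...] = (0.6667)·(0.0525) + (-1.8333)·(-0.2717) = 0.5332.

Step 5 — scale by n: T² = 6 · 0.5332 = 3.199.

T² ≈ 3.199


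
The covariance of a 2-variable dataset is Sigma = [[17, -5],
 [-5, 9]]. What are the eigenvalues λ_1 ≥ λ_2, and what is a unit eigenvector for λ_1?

Step 1 — characteristic polynomial of 2×2 Sigma:
  det(Sigma - λI) = λ² - trace · λ + det = 0.
  trace = 17 + 9 = 26, det = 17·9 - (-5)² = 128.
Step 2 — discriminant:
  Δ = trace² - 4·det = 676 - 512 = 164.
Step 3 — eigenvalues:
  λ = (trace ± √Δ)/2 = (26 ± 12.8062)/2,
  λ_1 = 19.4031,  λ_2 = 6.5969.

Step 4 — unit eigenvector for λ_1: solve (Sigma - λ_1 I)v = 0. First row:
  (17 - 19.4031)·v_x + (-5)·v_y = 0, i.e. (-2.4031)·v_x + (-5)·v_y = 0,
  so v ∝ (b, λ_1 - a) = (-5, 2.4031); multiply by -1 so the first entry is positive: u = (5, -2.4031).
  ||u|| = √((5)² + (-2.4031)²) = √(30.775) ≈ 5.5475,
  v_1 = u/||u|| ≈ (0.9013, -0.4332) (||v_1|| = 1).

λ_1 = 19.4031,  λ_2 = 6.5969;  v_1 ≈ (0.9013, -0.4332)


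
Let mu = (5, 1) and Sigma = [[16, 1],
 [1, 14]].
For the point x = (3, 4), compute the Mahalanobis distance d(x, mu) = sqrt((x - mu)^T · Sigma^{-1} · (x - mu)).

Step 1 — centre the observation: (x - mu) = (-2, 3).

Step 2 — invert Sigma. det(Sigma) = 16·14 - (1)² = 223.
  Sigma^{-1} = (1/det) · [[d, -b], [-b, a]] = [[0.0628, -0.0045],
 [-0.0045, 0.0717]].

Step 3 — form the quadratic (x - mu)^T · Sigma^{-1} · (x - mu):
  Sigma^{-1} · (x - mu) = (-0.139, 0.2242).
  (x - mu)^T · [Sigma^{-1} · (x - mu)] = (-2)·(-0.139) + (3)·(0.2242) = 0.9507.

Step 4 — take square root: d = √(0.9507) ≈ 0.975.

d(x, mu) = √(0.9507) ≈ 0.975


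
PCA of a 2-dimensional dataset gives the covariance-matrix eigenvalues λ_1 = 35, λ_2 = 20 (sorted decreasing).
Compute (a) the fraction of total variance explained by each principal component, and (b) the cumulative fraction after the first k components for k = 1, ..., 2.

Step 1 — total variance = trace(Sigma) = Σ λ_i = 35 + 20 = 55.

Step 2 — fraction explained by component i = λ_i / Σ λ:
  PC1: 35/55 = 0.6364
  PC2: 20/55 = 0.3636

Step 3 — cumulative fraction after k components = (λ_1 + ... + λ_k) / Σ λ:
  k = 1: 35/55 = 0.6364
  k = 2: (35 + 20)/55 = 55/55 = 1

Summary (fraction, with percent):

explained: PC1 0.6364 (63.64%), PC2 0.3636 (36.36%);  cumulative: 0.6364, 1


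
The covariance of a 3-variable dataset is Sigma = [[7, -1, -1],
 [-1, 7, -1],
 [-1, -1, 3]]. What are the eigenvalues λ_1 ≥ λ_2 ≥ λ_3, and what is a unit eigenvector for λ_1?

Step 1 — characteristic polynomial p(λ) = det(λI - Sigma) = λ³ - tr·λ² + c_1·λ - det, where tr = trace, c_1 = sum of the principal 2×2 minors, det = det(Sigma):
  tr = 7 + 7 + 3 = 17,
  c_1 = (7·7 - (-1)²) + (7·3 - (-1)²) + (7·3 - (-1)²) = 48 + 20 + 20 = 88,
  det = 7·(7·3 - (-1)²) - (-1)·((-1)·3 - (-1)·(-1)) + (-1)·((-1)·(-1) - 7·(-1)) = 7·(20) - (-1)·(-4) + (-1)·(8) = 128.
  So p(λ) = λ³ - 17λ² + 88λ - 128.
Step 2 — look for an integer root (rational root theorem: any rational root is an integer divisor of 128). Testing λ = 8:
  p(8) = 512 - 1088 + 704 - 128 = 0  ✓
  Dividing out (λ - 8): p(λ) = (λ - 8)(λ² - 9λ + 16).
Step 3 — remaining eigenvalues from the quadratic λ² - 9λ + 16 = 0:
  Δ = 9² - 4·16 = 81 - 64 = 17,  λ = (9 ± √17)/2 = (9 ± 4.1231)/2 ≈ 6.5616 or 2.4384.
  Sorted: λ_1 = 8,  λ_2 = 6.5616,  λ_3 = 2.4384  (check: sum = 17 = tr ✓).

Step 4 — unit eigenvector for λ_1 = 8: v spans the null space of (Sigma - λ_1 I), whose rows are
  r_1 = (-1, -1, -1),  r_2 = (-1, -1, -1),  r_3 = (-1, -1, -5).
  v is orthogonal to every row, so take v ∝ r_1 × r_3 = ((-1)·(-5) - (-1)·(-1), (-1)·(-1) - (-1)·(-5), (-1)·(-1) - (-1)·(-1)) = (4, -4, 0).
  Rescale (divide by 4): u = (1, -1, 0).
  ||u|| = √((1)² + (-1)² + (0)²) = √(2) ≈ 1.4142,  v_1 = u/||u|| ≈ (0.7071, -0.7071, 0) (||v_1|| = 1).

λ_1 = 8,  λ_2 = 6.5616,  λ_3 = 2.4384;  v_1 ≈ (0.7071, -0.7071, 0)


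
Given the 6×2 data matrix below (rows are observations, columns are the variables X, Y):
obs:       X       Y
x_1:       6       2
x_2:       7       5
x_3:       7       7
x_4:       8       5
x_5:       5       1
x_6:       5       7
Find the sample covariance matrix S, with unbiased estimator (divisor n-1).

Step 1 — column means:
  mean(X) = (6 + 7 + 7 + 8 + 5 + 5) / 6 = 38/6 = 6.3333
  mean(Y) = (2 + 5 + 7 + 5 + 1 + 7) / 6 = 27/6 = 4.5

Step 2 — sample covariance S[i,j] = (1/(n-1)) · Σ_k (x_{k,i} - mean_i) · (x_{k,j} - mean_j), with n-1 = 5.
  S[X,X] = ((-0.3333)·(-0.3333) + (0.6667)·(0.6667) + (0.6667)·(0.6667) + (1.6667)·(1.6667) + (-1.3333)·(-1.3333) + (-1.3333)·(-1.3333)) / 5 = 7.3333/5 = 1.4667
  S[X,Y] = ((-0.3333)·(-2.5) + (0.6667)·(0.5) + (0.6667)·(2.5) + (1.6667)·(0.5) + (-1.3333)·(-3.5) + (-1.3333)·(2.5)) / 5 = 5/5 = 1
  S[Y,Y] = ((-2.5)·(-2.5) + (0.5)·(0.5) + (2.5)·(2.5) + (0.5)·(0.5) + (-3.5)·(-3.5) + (2.5)·(2.5)) / 5 = 31.5/5 = 6.3

S is symmetric (S[j,i] = S[i,j]). Assembling:

S = [[1.4667, 1],
 [1, 6.3]]


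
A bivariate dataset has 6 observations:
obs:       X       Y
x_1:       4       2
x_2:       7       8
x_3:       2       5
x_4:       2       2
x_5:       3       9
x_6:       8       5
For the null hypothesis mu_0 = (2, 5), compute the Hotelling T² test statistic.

Step 1 — sample mean vector:
  mean(X) = (4 + 7 + 2 + 2 + 3 + 8) / 6 = 26/6 = 4.3333
  mean(Y) = (2 + 8 + 5 + 2 + 9 + 5) / 6 = 31/6 = 5.1667
  x̄ = (4.3333, 5.1667),  deviation x̄ - mu_0 = (4.3333, 5.1667) - (2, 5) = (2.3333, 0.1667).

Step 2 — sample covariance matrix, S[i,j] = (1/(n-1)) · Σ_k (x_{k,i} - mean_i) · (x_{k,j} - mean_j), divisor n-1 = 5:
  S[X,X] = ((-0.3333)·(-0.3333) + (2.6667)·(2.6667) + (-2.3333)·(-2.3333) + (-2.3333)·(-2.3333) + (-1.3333)·(-1.3333) + (3.6667)·(3.6667)) / 5 = 33.3333/5 = 6.6667
  S[X,Y] = ((-0.3333)·(-3.1667) + (2.6667)·(2.8333) + (-2.3333)·(-0.1667) + (-2.3333)·(-3.1667) + (-1.3333)·(3.8333) + (3.6667)·(-0.1667)) / 5 = 10.6667/5 = 2.1333
  S[Y,Y] = ((-3.1667)·(-3.1667) + (2.8333)·(2.8333) + (-0.1667)·(-0.1667) + (-3.1667)·(-3.1667) + (3.8333)·(3.8333) + (-0.1667)·(-0.1667)) / 5 = 42.8333/5 = 8.5667
  S = [[6.6667, 2.1333],
 [2.1333, 8.5667]].

Step 3 — invert S. det(S) = 6.6667·8.5667 - (2.1333)² = 52.56.
  S^{-1} = (1/det) · [[d, -b], [-b, a]] = [[0.163, -0.0406],
 [-0.0406, 0.1268]].

Step 4 — quadratic form (x̄ - mu_0)^T · S^{-1} · (x̄ - mu_0):
  S^{-1} · (x̄ - mu_0) = (0.3735, -0.0736),
  (x̄ - mu_0)^T · [...] = (2.3333)·(0.3735) + (0.1667)·(-0.0736) = 0.8593.

Step 5 — scale by n: T² = 6 · 0.8593 = 5.156.

T² ≈ 5.156


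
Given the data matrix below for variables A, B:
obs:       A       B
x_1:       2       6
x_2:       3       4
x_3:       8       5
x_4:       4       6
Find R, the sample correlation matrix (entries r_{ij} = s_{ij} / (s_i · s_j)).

Step 1 — column means:
  mean(A) = (2 + 3 + 8 + 4) / 4 = 17/4 = 4.25
  mean(B) = (6 + 4 + 5 + 6) / 4 = 21/4 = 5.25

Step 2 — sample variances and covariances s[i,j] = (1/(n-1)) · Σ_k (x_{k,i} - mean_i) · (x_{k,j} - mean_j), with n-1 = 3:
  s[A,A] = ((-2.25)·(-2.25) + (-1.25)·(-1.25) + (3.75)·(3.75) + (-0.25)·(-0.25)) / 3 = 20.75/3 = 6.9167
  s[A,B] = ((-2.25)·(0.75) + (-1.25)·(-1.25) + (3.75)·(-0.25) + (-0.25)·(0.75)) / 3 = -1.25/3 = -0.4167
  s[B,B] = ((0.75)·(0.75) + (-1.25)·(-1.25) + (-0.25)·(-0.25) + (0.75)·(0.75)) / 3 = 2.75/3 = 0.9167
  Sample standard deviations s_i = √(s[i,i]):
  s(A) = √(6.9167) = 2.63
  s(B) = √(0.9167) = 0.9574

Step 3 — r_{ij} = s_{ij} / (s_i · s_j):
  r[A,A] = 1 (diagonal).
  r[A,B] = -0.4167 / (2.63 · 0.9574) = -0.4167 / 2.518 = -0.1655
  r[B,B] = 1 (diagonal).

R is symmetric with unit diagonal. Assembling:

R = [[1, -0.1655],
 [-0.1655, 1]]


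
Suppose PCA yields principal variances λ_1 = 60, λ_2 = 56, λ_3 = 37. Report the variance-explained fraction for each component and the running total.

Step 1 — total variance = trace(Sigma) = Σ λ_i = 60 + 56 + 37 = 153.

Step 2 — fraction explained by component i = λ_i / Σ λ:
  PC1: 60/153 = 0.3922
  PC2: 56/153 = 0.366
  PC3: 37/153 = 0.2418

Step 3 — cumulative fraction after k components = (λ_1 + ... + λ_k) / Σ λ:
  k = 1: 60/153 = 0.3922
  k = 2: (60 + 56)/153 = 116/153 = 0.7582
  k = 3: (60 + 56 + 37)/153 = 153/153 = 1

Summary (fraction, with percent):

explained: PC1 0.3922 (39.22%), PC2 0.366 (36.6%), PC3 0.2418 (24.18%);  cumulative: 0.3922, 0.7582, 1


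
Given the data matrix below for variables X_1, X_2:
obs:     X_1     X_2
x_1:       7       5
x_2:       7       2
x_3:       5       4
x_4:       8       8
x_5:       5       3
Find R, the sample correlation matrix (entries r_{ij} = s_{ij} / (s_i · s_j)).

Step 1 — column means:
  mean(X_1) = (7 + 7 + 5 + 8 + 5) / 5 = 32/5 = 6.4
  mean(X_2) = (5 + 2 + 4 + 8 + 3) / 5 = 22/5 = 4.4

Step 2 — sample variances and covariances s[i,j] = (1/(n-1)) · Σ_k (x_{k,i} - mean_i) · (x_{k,j} - mean_j), with n-1 = 4:
  s[X_1,X_1] = ((0.6)·(0.6) + (0.6)·(0.6) + (-1.4)·(-1.4) + (1.6)·(1.6) + (-1.4)·(-1.4)) / 4 = 7.2/4 = 1.8
  s[X_1,X_2] = ((0.6)·(0.6) + (0.6)·(-2.4) + (-1.4)·(-0.4) + (1.6)·(3.6) + (-1.4)·(-1.4)) / 4 = 7.2/4 = 1.8
  s[X_2,X_2] = ((0.6)·(0.6) + (-2.4)·(-2.4) + (-0.4)·(-0.4) + (3.6)·(3.6) + (-1.4)·(-1.4)) / 4 = 21.2/4 = 5.3
  Sample standard deviations s_i = √(s[i,i]):
  s(X_1) = √(1.8) = 1.3416
  s(X_2) = √(5.3) = 2.3022

Step 3 — r_{ij} = s_{ij} / (s_i · s_j):
  r[X_1,X_1] = 1 (diagonal).
  r[X_1,X_2] = 1.8 / (1.3416 · 2.3022) = 1.8 / 3.0887 = 0.5828
  r[X_2,X_2] = 1 (diagonal).

R is symmetric with unit diagonal. Assembling:

R = [[1, 0.5828],
 [0.5828, 1]]


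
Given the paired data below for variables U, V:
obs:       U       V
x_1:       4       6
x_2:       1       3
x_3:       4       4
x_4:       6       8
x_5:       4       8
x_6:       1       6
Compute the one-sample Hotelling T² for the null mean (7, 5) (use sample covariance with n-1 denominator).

Step 1 — sample mean vector:
  mean(U) = (4 + 1 + 4 + 6 + 4 + 1) / 6 = 20/6 = 3.3333
  mean(V) = (6 + 3 + 4 + 8 + 8 + 6) / 6 = 35/6 = 5.8333
  x̄ = (3.3333, 5.8333),  deviation x̄ - mu_0 = (3.3333, 5.8333) - (7, 5) = (-3.6667, 0.8333).

Step 2 — sample covariance matrix, S[i,j] = (1/(n-1)) · Σ_k (x_{k,i} - mean_i) · (x_{k,j} - mean_j), divisor n-1 = 5:
  S[U,U] = ((0.6667)·(0.6667) + (-2.3333)·(-2.3333) + (0.6667)·(0.6667) + (2.6667)·(2.6667) + (0.6667)·(0.6667) + (-2.3333)·(-2.3333)) / 5 = 19.3333/5 = 3.8667
  S[U,V] = ((0.6667)·(0.1667) + (-2.3333)·(-2.8333) + (0.6667)·(-1.8333) + (2.6667)·(2.1667) + (0.6667)·(2.1667) + (-2.3333)·(0.1667)) / 5 = 12.3333/5 = 2.4667
  S[V,V] = ((0.1667)·(0.1667) + (-2.8333)·(-2.8333) + (-1.8333)·(-1.8333) + (2.1667)·(2.1667) + (2.1667)·(2.1667) + (0.1667)·(0.1667)) / 5 = 20.8333/5 = 4.1667
  S = [[3.8667, 2.4667],
 [2.4667, 4.1667]].

Step 3 — invert S. det(S) = 3.8667·4.1667 - (2.4667)² = 10.0267.
  S^{-1} = (1/det) · [[d, -b], [-b, a]] = [[0.4156, -0.246],
 [-0.246, 0.3856]].

Step 4 — quadratic form (x̄ - mu_0)^T · S^{-1} · (x̄ - mu_0):
  S^{-1} · (x̄ - mu_0) = (-1.7287, 1.2234),
  (x̄ - mu_0)^T · [...] = (-3.6667)·(-1.7287) + (0.8333)·(1.2234) = 7.3582.

Step 5 — scale by n: T² = 6 · 7.3582 = 44.1489.

T² ≈ 44.1489


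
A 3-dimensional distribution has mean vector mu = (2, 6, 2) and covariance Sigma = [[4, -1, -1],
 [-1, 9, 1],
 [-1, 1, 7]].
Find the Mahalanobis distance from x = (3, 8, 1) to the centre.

Step 1 — centre the observation: (x - mu) = (1, 2, -1).

Step 2 — invert Sigma (cofactor / det for 3×3, or solve directly):
  Sigma^{-1} = [[0.265, 0.0256, 0.0342],
 [0.0256, 0.1154, -0.0128],
 [0.0342, -0.0128, 0.1496]].

Step 3 — form the quadratic (x - mu)^T · Sigma^{-1} · (x - mu):
  Sigma^{-1} · (x - mu) = (0.2821, 0.2692, -0.141).
  (x - mu)^T · [Sigma^{-1} · (x - mu)] = (1)·(0.2821) + (2)·(0.2692) + (-1)·(-0.141) = 0.9615.

Step 4 — take square root: d = √(0.9615) ≈ 0.9806.

d(x, mu) = √(0.9615) ≈ 0.9806


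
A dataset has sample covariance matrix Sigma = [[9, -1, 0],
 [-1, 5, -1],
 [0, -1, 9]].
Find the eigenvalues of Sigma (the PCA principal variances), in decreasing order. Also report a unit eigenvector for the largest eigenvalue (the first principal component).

Step 1 — characteristic polynomial p(λ) = det(λI - Sigma) = λ³ - tr·λ² + c_1·λ - det, where tr = trace, c_1 = sum of the principal 2×2 minors, det = det(Sigma):
  tr = 9 + 5 + 9 = 23,
  c_1 = (9·5 - (-1)²) + (9·9 - (0)²) + (5·9 - (-1)²) = 44 + 81 + 44 = 169,
  det = 9·(5·9 - (-1)²) - (-1)·((-1)·9 - (-1)·(0)) + (0)·((-1)·(-1) - 5·(0)) = 9·(44) - (-1)·(-9) + (0)·(1) = 387.
  So p(λ) = λ³ - 23λ² + 169λ - 387.
Step 2 — look for an integer root (rational root theorem: any rational root is an integer divisor of 387). Testing λ = 9:
  p(9) = 729 - 1863 + 1521 - 387 = 0  ✓
  Dividing out (λ - 9): p(λ) = (λ - 9)(λ² - 14λ + 43).
Step 3 — remaining eigenvalues from the quadratic λ² - 14λ + 43 = 0:
  Δ = 14² - 4·43 = 196 - 172 = 24,  λ = (14 ± √24)/2 = (14 ± 4.899)/2 ≈ 9.4495 or 4.5505.
  Sorted: λ_1 = 9.4495,  λ_2 = 9,  λ_3 = 4.5505  (check: sum = 23 = tr ✓).

Step 4 — unit eigenvector for λ_1 ≈ 9.4495: v spans the null space of (Sigma - λ_1 I), whose rows are
  r_1 = (-0.4495, -1, 0),  r_2 = (-1, -4.4495, -1),  r_3 = (0, -1, -0.4495).
  v is orthogonal to every row, so take v ∝ r_1 × r_2 = ((-1)·(-1) - (0)·(-4.4495), (0)·(-1) - (-0.4495)·(-1), (-0.4495)·(-4.4495) - (-1)·(-1)) ≈ (1, -0.4495, 1).
  Let u = (1, -0.4495, 1).
  ||u|| = √((1)² + (-0.4495)² + (1)²) = √(2.202) ≈ 1.4839,  v_1 = u/||u|| ≈ (0.6739, -0.3029, 0.6739) (||v_1|| = 1).

λ_1 = 9.4495,  λ_2 = 9,  λ_3 = 4.5505;  v_1 ≈ (0.6739, -0.3029, 0.6739)


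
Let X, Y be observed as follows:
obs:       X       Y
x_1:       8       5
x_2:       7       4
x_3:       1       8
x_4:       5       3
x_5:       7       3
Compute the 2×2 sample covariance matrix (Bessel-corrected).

Step 1 — column means:
  mean(X) = (8 + 7 + 1 + 5 + 7) / 5 = 28/5 = 5.6
  mean(Y) = (5 + 4 + 8 + 3 + 3) / 5 = 23/5 = 4.6

Step 2 — sample covariance S[i,j] = (1/(n-1)) · Σ_k (x_{k,i} - mean_i) · (x_{k,j} - mean_j), with n-1 = 4.
  S[X,X] = ((2.4)·(2.4) + (1.4)·(1.4) + (-4.6)·(-4.6) + (-0.6)·(-0.6) + (1.4)·(1.4)) / 4 = 31.2/4 = 7.8
  S[X,Y] = ((2.4)·(0.4) + (1.4)·(-0.6) + (-4.6)·(3.4) + (-0.6)·(-1.6) + (1.4)·(-1.6)) / 4 = -16.8/4 = -4.2
  S[Y,Y] = ((0.4)·(0.4) + (-0.6)·(-0.6) + (3.4)·(3.4) + (-1.6)·(-1.6) + (-1.6)·(-1.6)) / 4 = 17.2/4 = 4.3

S is symmetric (S[j,i] = S[i,j]). Assembling:

S = [[7.8, -4.2],
 [-4.2, 4.3]]


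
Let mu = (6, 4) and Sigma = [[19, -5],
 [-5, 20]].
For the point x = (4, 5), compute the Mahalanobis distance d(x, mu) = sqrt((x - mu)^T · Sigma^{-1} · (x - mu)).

Step 1 — centre the observation: (x - mu) = (-2, 1).

Step 2 — invert Sigma. det(Sigma) = 19·20 - (-5)² = 355.
  Sigma^{-1} = (1/det) · [[d, -b], [-b, a]] = [[0.0563, 0.0141],
 [0.0141, 0.0535]].

Step 3 — form the quadratic (x - mu)^T · Sigma^{-1} · (x - mu):
  Sigma^{-1} · (x - mu) = (-0.0986, 0.0254).
  (x - mu)^T · [Sigma^{-1} · (x - mu)] = (-2)·(-0.0986) + (1)·(0.0254) = 0.2225.

Step 4 — take square root: d = √(0.2225) ≈ 0.4717.

d(x, mu) = √(0.2225) ≈ 0.4717


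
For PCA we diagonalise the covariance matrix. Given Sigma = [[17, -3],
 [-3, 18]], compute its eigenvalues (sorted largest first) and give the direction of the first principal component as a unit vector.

Step 1 — characteristic polynomial of 2×2 Sigma:
  det(Sigma - λI) = λ² - trace · λ + det = 0.
  trace = 17 + 18 = 35, det = 17·18 - (-3)² = 297.
Step 2 — discriminant:
  Δ = trace² - 4·det = 1225 - 1188 = 37.
Step 3 — eigenvalues:
  λ = (trace ± √Δ)/2 = (35 ± 6.0828)/2,
  λ_1 = 20.5414,  λ_2 = 14.4586.

Step 4 — unit eigenvector for λ_1: solve (Sigma - λ_1 I)v = 0. First row:
  (17 - 20.5414)·v_x + (-3)·v_y = 0, i.e. (-3.5414)·v_x + (-3)·v_y = 0,
  so v ∝ (b, λ_1 - a) = (-3, 3.5414); multiply by -1 so the first entry is positive: u = (3, -3.5414).
  ||u|| = √((3)² + (-3.5414)²) = √(21.5414) ≈ 4.6413,
  v_1 = u/||u|| ≈ (0.6464, -0.763) (||v_1|| = 1).

λ_1 = 20.5414,  λ_2 = 14.4586;  v_1 ≈ (0.6464, -0.763)


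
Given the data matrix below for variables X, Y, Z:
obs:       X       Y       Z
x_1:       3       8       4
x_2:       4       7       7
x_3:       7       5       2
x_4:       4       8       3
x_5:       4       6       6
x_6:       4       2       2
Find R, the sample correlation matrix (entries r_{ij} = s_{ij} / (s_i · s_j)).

Step 1 — column means:
  mean(X) = (3 + 4 + 7 + 4 + 4 + 4) / 6 = 26/6 = 4.3333
  mean(Y) = (8 + 7 + 5 + 8 + 6 + 2) / 6 = 36/6 = 6
  mean(Z) = (4 + 7 + 2 + 3 + 6 + 2) / 6 = 24/6 = 4

Step 2 — sample variances and covariances s[i,j] = (1/(n-1)) · Σ_k (x_{k,i} - mean_i) · (x_{k,j} - mean_j), with n-1 = 5:
  s[X,X] = ((-1.3333)·(-1.3333) + (-0.3333)·(-0.3333) + (2.6667)·(2.6667) + (-0.3333)·(-0.3333) + (-0.3333)·(-0.3333) + (-0.3333)·(-0.3333)) / 5 = 9.3333/5 = 1.8667
  s[X,Y] = ((-1.3333)·(2) + (-0.3333)·(1) + (2.6667)·(-1) + (-0.3333)·(2) + (-0.3333)·(0) + (-0.3333)·(-4)) / 5 = -5/5 = -1
  s[X,Z] = ((-1.3333)·(0) + (-0.3333)·(3) + (2.6667)·(-2) + (-0.3333)·(-1) + (-0.3333)·(2) + (-0.3333)·(-2)) / 5 = -6/5 = -1.2
  s[Y,Y] = ((2)·(2) + (1)·(1) + (-1)·(-1) + (2)·(2) + (0)·(0) + (-4)·(-4)) / 5 = 26/5 = 5.2
  s[Y,Z] = ((2)·(0) + (1)·(3) + (-1)·(-2) + (2)·(-1) + (0)·(2) + (-4)·(-2)) / 5 = 11/5 = 2.2
  s[Z,Z] = ((0)·(0) + (3)·(3) + (-2)·(-2) + (-1)·(-1) + (2)·(2) + (-2)·(-2)) / 5 = 22/5 = 4.4
  Sample standard deviations s_i = √(s[i,i]):
  s(X) = √(1.8667) = 1.3663
  s(Y) = √(5.2) = 2.2804
  s(Z) = √(4.4) = 2.0976

Step 3 — r_{ij} = s_{ij} / (s_i · s_j):
  r[X,X] = 1 (diagonal).
  r[X,Y] = -1 / (1.3663 · 2.2804) = -1 / 3.1156 = -0.321
  r[X,Z] = -1.2 / (1.3663 · 2.0976) = -1.2 / 2.8659 = -0.4187
  r[Y,Y] = 1 (diagonal).
  r[Y,Z] = 2.2 / (2.2804 · 2.0976) = 2.2 / 4.7833 = 0.4599
  r[Z,Z] = 1 (diagonal).

R is symmetric with unit diagonal. Assembling:

R = [[1, -0.321, -0.4187],
 [-0.321, 1, 0.4599],
 [-0.4187, 0.4599, 1]]


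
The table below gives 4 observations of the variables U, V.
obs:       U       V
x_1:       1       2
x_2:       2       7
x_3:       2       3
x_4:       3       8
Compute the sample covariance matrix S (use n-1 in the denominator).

Step 1 — column means:
  mean(U) = (1 + 2 + 2 + 3) / 4 = 8/4 = 2
  mean(V) = (2 + 7 + 3 + 8) / 4 = 20/4 = 5

Step 2 — sample covariance S[i,j] = (1/(n-1)) · Σ_k (x_{k,i} - mean_i) · (x_{k,j} - mean_j), with n-1 = 3.
  S[U,U] = ((-1)·(-1) + (0)·(0) + (0)·(0) + (1)·(1)) / 3 = 2/3 = 0.6667
  S[U,V] = ((-1)·(-3) + (0)·(2) + (0)·(-2) + (1)·(3)) / 3 = 6/3 = 2
  S[V,V] = ((-3)·(-3) + (2)·(2) + (-2)·(-2) + (3)·(3)) / 3 = 26/3 = 8.6667

S is symmetric (S[j,i] = S[i,j]). Assembling:

S = [[0.6667, 2],
 [2, 8.6667]]


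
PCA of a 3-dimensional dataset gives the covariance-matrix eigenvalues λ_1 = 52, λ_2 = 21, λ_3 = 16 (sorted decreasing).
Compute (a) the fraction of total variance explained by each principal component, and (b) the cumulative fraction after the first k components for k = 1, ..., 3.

Step 1 — total variance = trace(Sigma) = Σ λ_i = 52 + 21 + 16 = 89.

Step 2 — fraction explained by component i = λ_i / Σ λ:
  PC1: 52/89 = 0.5843
  PC2: 21/89 = 0.236
  PC3: 16/89 = 0.1798

Step 3 — cumulative fraction after k components = (λ_1 + ... + λ_k) / Σ λ:
  k = 1: 52/89 = 0.5843
  k = 2: (52 + 21)/89 = 73/89 = 0.8202
  k = 3: (52 + 21 + 16)/89 = 89/89 = 1

Summary (fraction, with percent):

explained: PC1 0.5843 (58.43%), PC2 0.236 (23.6%), PC3 0.1798 (17.98%);  cumulative: 0.5843, 0.8202, 1


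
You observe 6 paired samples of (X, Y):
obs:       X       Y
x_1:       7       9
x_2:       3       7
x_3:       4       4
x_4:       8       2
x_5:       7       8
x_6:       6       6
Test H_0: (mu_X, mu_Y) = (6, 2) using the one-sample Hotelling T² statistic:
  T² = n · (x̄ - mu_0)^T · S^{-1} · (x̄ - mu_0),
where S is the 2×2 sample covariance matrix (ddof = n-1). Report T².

Step 1 — sample mean vector:
  mean(X) = (7 + 3 + 4 + 8 + 7 + 6) / 6 = 35/6 = 5.8333
  mean(Y) = (9 + 7 + 4 + 2 + 8 + 6) / 6 = 36/6 = 6
  x̄ = (5.8333, 6),  deviation x̄ - mu_0 = (5.8333, 6) - (6, 2) = (-0.1667, 4).

Step 2 — sample covariance matrix, S[i,j] = (1/(n-1)) · Σ_k (x_{k,i} - mean_i) · (x_{k,j} - mean_j), divisor n-1 = 5:
  S[X,X] = ((1.1667)·(1.1667) + (-2.8333)·(-2.8333) + (-1.8333)·(-1.8333) + (2.1667)·(2.1667) + (1.1667)·(1.1667) + (0.1667)·(0.1667)) / 5 = 18.8333/5 = 3.7667
  S[X,Y] = ((1.1667)·(3) + (-2.8333)·(1) + (-1.8333)·(-2) + (2.1667)·(-4) + (1.1667)·(2) + (0.1667)·(0)) / 5 = -2/5 = -0.4
  S[Y,Y] = ((3)·(3) + (1)·(1) + (-2)·(-2) + (-4)·(-4) + (2)·(2) + (0)·(0)) / 5 = 34/5 = 6.8
  S = [[3.7667, -0.4],
 [-0.4, 6.8]].

Step 3 — invert S. det(S) = 3.7667·6.8 - (-0.4)² = 25.4533.
  S^{-1} = (1/det) · [[d, -b], [-b, a]] = [[0.2672, 0.0157],
 [0.0157, 0.148]].

Step 4 — quadratic form (x̄ - mu_0)^T · S^{-1} · (x̄ - mu_0):
  S^{-1} · (x̄ - mu_0) = (0.0183, 0.5893),
  (x̄ - mu_0)^T · [...] = (-0.1667)·(0.0183) + (4)·(0.5893) = 2.3542.

Step 5 — scale by n: T² = 6 · 2.3542 = 14.1252.

T² ≈ 14.1252


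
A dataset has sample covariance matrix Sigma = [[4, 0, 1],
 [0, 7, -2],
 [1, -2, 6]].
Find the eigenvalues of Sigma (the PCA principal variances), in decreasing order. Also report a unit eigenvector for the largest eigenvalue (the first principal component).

Step 1 — characteristic polynomial p(λ) = det(λI - Sigma) = λ³ - tr·λ² + c_1·λ - det, where tr = trace, c_1 = sum of the principal 2×2 minors, det = det(Sigma):
  tr = 4 + 7 + 6 = 17,
  c_1 = (4·7 - (0)²) + (4·6 - (1)²) + (7·6 - (-2)²) = 28 + 23 + 38 = 89,
  det = 4·(7·6 - (-2)²) - (0)·((0)·6 - (-2)·(1)) + (1)·((0)·(-2) - 7·(1)) = 4·(38) - (0)·(2) + (1)·(-7) = 145.
  So p(λ) = λ³ - 17λ² + 89λ - 145.
Step 2 — look for an integer root (rational root theorem: any rational root is an integer divisor of 145). Testing λ = 5:
  p(5) = 125 - 425 + 445 - 145 = 0  ✓
  Dividing out (λ - 5): p(λ) = (λ - 5)(λ² - 12λ + 29).
Step 3 — remaining eigenvalues from the quadratic λ² - 12λ + 29 = 0:
  Δ = 12² - 4·29 = 144 - 116 = 28,  λ = (12 ± √28)/2 = (12 ± 5.2915)/2 ≈ 8.6458 or 3.3542.
  Sorted: λ_1 = 8.6458,  λ_2 = 5,  λ_3 = 3.3542  (check: sum = 17 = tr ✓).

Step 4 — unit eigenvector for λ_1 ≈ 8.6458: v spans the null space of (Sigma - λ_1 I), whose rows are
  r_1 = (-4.6458, 0, 1),  r_2 = (0, -1.6458, -2),  r_3 = (1, -2, -2.6458).
  v is orthogonal to every row, so take v ∝ r_1 × r_2 = ((0)·(-2) - (1)·(-1.6458), (1)·(0) - (-4.6458)·(-2), (-4.6458)·(-1.6458) - (0)·(0)) ≈ (1.6458, -9.2915, 7.6458).
  Let u = (1.6458, -9.2915, 7.6458).
  ||u|| = √((1.6458)² + (-9.2915)² + (7.6458)²) = √(147.498) ≈ 12.1449,  v_1 = u/||u|| ≈ (0.1355, -0.7651, 0.6295) (||v_1|| = 1).

λ_1 = 8.6458,  λ_2 = 5,  λ_3 = 3.3542;  v_1 ≈ (0.1355, -0.7651, 0.6295)


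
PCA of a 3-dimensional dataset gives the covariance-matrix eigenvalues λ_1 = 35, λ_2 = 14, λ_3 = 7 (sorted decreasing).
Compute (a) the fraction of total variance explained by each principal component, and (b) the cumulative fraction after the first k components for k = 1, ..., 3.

Step 1 — total variance = trace(Sigma) = Σ λ_i = 35 + 14 + 7 = 56.

Step 2 — fraction explained by component i = λ_i / Σ λ:
  PC1: 35/56 = 0.625
  PC2: 14/56 = 0.25
  PC3: 7/56 = 0.125

Step 3 — cumulative fraction after k components = (λ_1 + ... + λ_k) / Σ λ:
  k = 1: 35/56 = 0.625
  k = 2: (35 + 14)/56 = 49/56 = 0.875
  k = 3: (35 + 14 + 7)/56 = 56/56 = 1

Summary (fraction, with percent):

explained: PC1 0.625 (62.5%), PC2 0.25 (25%), PC3 0.125 (12.5%);  cumulative: 0.625, 0.875, 1


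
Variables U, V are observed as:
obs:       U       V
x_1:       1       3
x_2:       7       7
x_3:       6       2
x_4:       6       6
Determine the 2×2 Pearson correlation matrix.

Step 1 — column means:
  mean(U) = (1 + 7 + 6 + 6) / 4 = 20/4 = 5
  mean(V) = (3 + 7 + 2 + 6) / 4 = 18/4 = 4.5

Step 2 — sample variances and covariances s[i,j] = (1/(n-1)) · Σ_k (x_{k,i} - mean_i) · (x_{k,j} - mean_j), with n-1 = 3:
  s[U,U] = ((-4)·(-4) + (2)·(2) + (1)·(1) + (1)·(1)) / 3 = 22/3 = 7.3333
  s[U,V] = ((-4)·(-1.5) + (2)·(2.5) + (1)·(-2.5) + (1)·(1.5)) / 3 = 10/3 = 3.3333
  s[V,V] = ((-1.5)·(-1.5) + (2.5)·(2.5) + (-2.5)·(-2.5) + (1.5)·(1.5)) / 3 = 17/3 = 5.6667
  Sample standard deviations s_i = √(s[i,i]):
  s(U) = √(7.3333) = 2.708
  s(V) = √(5.6667) = 2.3805

Step 3 — r_{ij} = s_{ij} / (s_i · s_j):
  r[U,U] = 1 (diagonal).
  r[U,V] = 3.3333 / (2.708 · 2.3805) = 3.3333 / 6.4464 = 0.5171
  r[V,V] = 1 (diagonal).

R is symmetric with unit diagonal. Assembling:

R = [[1, 0.5171],
 [0.5171, 1]]


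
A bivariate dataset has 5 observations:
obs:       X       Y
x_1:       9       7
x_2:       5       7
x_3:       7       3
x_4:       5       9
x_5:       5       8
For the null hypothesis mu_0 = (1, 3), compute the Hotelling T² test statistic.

Step 1 — sample mean vector:
  mean(X) = (9 + 5 + 7 + 5 + 5) / 5 = 31/5 = 6.2
  mean(Y) = (7 + 7 + 3 + 9 + 8) / 5 = 34/5 = 6.8
  x̄ = (6.2, 6.8),  deviation x̄ - mu_0 = (6.2, 6.8) - (1, 3) = (5.2, 3.8).

Step 2 — sample covariance matrix, S[i,j] = (1/(n-1)) · Σ_k (x_{k,i} - mean_i) · (x_{k,j} - mean_j), divisor n-1 = 4:
  S[X,X] = ((2.8)·(2.8) + (-1.2)·(-1.2) + (0.8)·(0.8) + (-1.2)·(-1.2) + (-1.2)·(-1.2)) / 4 = 12.8/4 = 3.2
  S[X,Y] = ((2.8)·(0.2) + (-1.2)·(0.2) + (0.8)·(-3.8) + (-1.2)·(2.2) + (-1.2)·(1.2)) / 4 = -6.8/4 = -1.7
  S[Y,Y] = ((0.2)·(0.2) + (0.2)·(0.2) + (-3.8)·(-3.8) + (2.2)·(2.2) + (1.2)·(1.2)) / 4 = 20.8/4 = 5.2
  S = [[3.2, -1.7],
 [-1.7, 5.2]].

Step 3 — invert S. det(S) = 3.2·5.2 - (-1.7)² = 13.75.
  S^{-1} = (1/det) · [[d, -b], [-b, a]] = [[0.3782, 0.1236],
 [0.1236, 0.2327]].

Step 4 — quadratic form (x̄ - mu_0)^T · S^{-1} · (x̄ - mu_0):
  S^{-1} · (x̄ - mu_0) = (2.4364, 1.5273),
  (x̄ - mu_0)^T · [...] = (5.2)·(2.4364) + (3.8)·(1.5273) = 18.4727.

Step 5 — scale by n: T² = 5 · 18.4727 = 92.3636.

T² ≈ 92.3636


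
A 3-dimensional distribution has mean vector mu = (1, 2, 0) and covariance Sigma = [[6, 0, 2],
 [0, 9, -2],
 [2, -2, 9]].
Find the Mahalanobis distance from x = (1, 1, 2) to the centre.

Step 1 — centre the observation: (x - mu) = (0, -1, 2).

Step 2 — invert Sigma (cofactor / det for 3×3, or solve directly):
  Sigma^{-1} = [[0.1808, -0.0094, -0.0423],
 [-0.0094, 0.1174, 0.0282],
 [-0.0423, 0.0282, 0.1268]].

Step 3 — form the quadratic (x - mu)^T · Sigma^{-1} · (x - mu):
  Sigma^{-1} · (x - mu) = (-0.0751, -0.061, 0.2254).
  (x - mu)^T · [Sigma^{-1} · (x - mu)] = (0)·(-0.0751) + (-1)·(-0.061) + (2)·(0.2254) = 0.5117.

Step 4 — take square root: d = √(0.5117) ≈ 0.7154.

d(x, mu) = √(0.5117) ≈ 0.7154


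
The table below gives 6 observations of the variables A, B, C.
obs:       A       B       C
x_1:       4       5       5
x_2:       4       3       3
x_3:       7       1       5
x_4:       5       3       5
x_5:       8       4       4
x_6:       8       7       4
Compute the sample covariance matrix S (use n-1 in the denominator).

Step 1 — column means:
  mean(A) = (4 + 4 + 7 + 5 + 8 + 8) / 6 = 36/6 = 6
  mean(B) = (5 + 3 + 1 + 3 + 4 + 7) / 6 = 23/6 = 3.8333
  mean(C) = (5 + 3 + 5 + 5 + 4 + 4) / 6 = 26/6 = 4.3333

Step 2 — sample covariance S[i,j] = (1/(n-1)) · Σ_k (x_{k,i} - mean_i) · (x_{k,j} - mean_j), with n-1 = 5.
  S[A,A] = ((-2)·(-2) + (-2)·(-2) + (1)·(1) + (-1)·(-1) + (2)·(2) + (2)·(2)) / 5 = 18/5 = 3.6
  S[A,B] = ((-2)·(1.1667) + (-2)·(-0.8333) + (1)·(-2.8333) + (-1)·(-0.8333) + (2)·(0.1667) + (2)·(3.1667)) / 5 = 4/5 = 0.8
  S[A,C] = ((-2)·(0.6667) + (-2)·(-1.3333) + (1)·(0.6667) + (-1)·(0.6667) + (2)·(-0.3333) + (2)·(-0.3333)) / 5 = 0/5 = 0
  S[B,B] = ((1.1667)·(1.1667) + (-0.8333)·(-0.8333) + (-2.8333)·(-2.8333) + (-0.8333)·(-0.8333) + (0.1667)·(0.1667) + (3.1667)·(3.1667)) / 5 = 20.8333/5 = 4.1667
  S[B,C] = ((1.1667)·(0.6667) + (-0.8333)·(-1.3333) + (-2.8333)·(0.6667) + (-0.8333)·(0.6667) + (0.1667)·(-0.3333) + (3.1667)·(-0.3333)) / 5 = -1.6667/5 = -0.3333
  S[C,C] = ((0.6667)·(0.6667) + (-1.3333)·(-1.3333) + (0.6667)·(0.6667) + (0.6667)·(0.6667) + (-0.3333)·(-0.3333) + (-0.3333)·(-0.3333)) / 5 = 3.3333/5 = 0.6667

S is symmetric (S[j,i] = S[i,j]). Assembling:

S = [[3.6, 0.8, 0],
 [0.8, 4.1667, -0.3333],
 [0, -0.3333, 0.6667]]


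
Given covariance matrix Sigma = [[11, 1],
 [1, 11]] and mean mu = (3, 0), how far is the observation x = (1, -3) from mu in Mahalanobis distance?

Step 1 — centre the observation: (x - mu) = (-2, -3).

Step 2 — invert Sigma. det(Sigma) = 11·11 - (1)² = 120.
  Sigma^{-1} = (1/det) · [[d, -b], [-b, a]] = [[0.0917, -0.0083],
 [-0.0083, 0.0917]].

Step 3 — form the quadratic (x - mu)^T · Sigma^{-1} · (x - mu):
  Sigma^{-1} · (x - mu) = (-0.1583, -0.2583).
  (x - mu)^T · [Sigma^{-1} · (x - mu)] = (-2)·(-0.1583) + (-3)·(-0.2583) = 1.0917.

Step 4 — take square root: d = √(1.0917) ≈ 1.0448.

d(x, mu) = √(1.0917) ≈ 1.0448


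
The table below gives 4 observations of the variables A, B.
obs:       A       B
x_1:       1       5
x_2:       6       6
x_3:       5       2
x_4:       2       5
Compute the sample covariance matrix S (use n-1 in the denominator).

Step 1 — column means:
  mean(A) = (1 + 6 + 5 + 2) / 4 = 14/4 = 3.5
  mean(B) = (5 + 6 + 2 + 5) / 4 = 18/4 = 4.5

Step 2 — sample covariance S[i,j] = (1/(n-1)) · Σ_k (x_{k,i} - mean_i) · (x_{k,j} - mean_j), with n-1 = 3.
  S[A,A] = ((-2.5)·(-2.5) + (2.5)·(2.5) + (1.5)·(1.5) + (-1.5)·(-1.5)) / 3 = 17/3 = 5.6667
  S[A,B] = ((-2.5)·(0.5) + (2.5)·(1.5) + (1.5)·(-2.5) + (-1.5)·(0.5)) / 3 = -2/3 = -0.6667
  S[B,B] = ((0.5)·(0.5) + (1.5)·(1.5) + (-2.5)·(-2.5) + (0.5)·(0.5)) / 3 = 9/3 = 3

S is symmetric (S[j,i] = S[i,j]). Assembling:

S = [[5.6667, -0.6667],
 [-0.6667, 3]]


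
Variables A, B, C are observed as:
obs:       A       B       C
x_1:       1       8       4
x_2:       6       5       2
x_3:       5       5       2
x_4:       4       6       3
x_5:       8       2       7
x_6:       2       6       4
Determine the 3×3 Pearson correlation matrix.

Step 1 — column means:
  mean(A) = (1 + 6 + 5 + 4 + 8 + 2) / 6 = 26/6 = 4.3333
  mean(B) = (8 + 5 + 5 + 6 + 2 + 6) / 6 = 32/6 = 5.3333
  mean(C) = (4 + 2 + 2 + 3 + 7 + 4) / 6 = 22/6 = 3.6667

Step 2 — sample variances and covariances s[i,j] = (1/(n-1)) · Σ_k (x_{k,i} - mean_i) · (x_{k,j} - mean_j), with n-1 = 5:
  s[A,A] = ((-3.3333)·(-3.3333) + (1.6667)·(1.6667) + (0.6667)·(0.6667) + (-0.3333)·(-0.3333) + (3.6667)·(3.6667) + (-2.3333)·(-2.3333)) / 5 = 33.3333/5 = 6.6667
  s[A,B] = ((-3.3333)·(2.6667) + (1.6667)·(-0.3333) + (0.6667)·(-0.3333) + (-0.3333)·(0.6667) + (3.6667)·(-3.3333) + (-2.3333)·(0.6667)) / 5 = -23.6667/5 = -4.7333
  s[A,C] = ((-3.3333)·(0.3333) + (1.6667)·(-1.6667) + (0.6667)·(-1.6667) + (-0.3333)·(-0.6667) + (3.6667)·(3.3333) + (-2.3333)·(0.3333)) / 5 = 6.6667/5 = 1.3333
  s[B,B] = ((2.6667)·(2.6667) + (-0.3333)·(-0.3333) + (-0.3333)·(-0.3333) + (0.6667)·(0.6667) + (-3.3333)·(-3.3333) + (0.6667)·(0.6667)) / 5 = 19.3333/5 = 3.8667
  s[B,C] = ((2.6667)·(0.3333) + (-0.3333)·(-1.6667) + (-0.3333)·(-1.6667) + (0.6667)·(-0.6667) + (-3.3333)·(3.3333) + (0.6667)·(0.3333)) / 5 = -9.3333/5 = -1.8667
  s[C,C] = ((0.3333)·(0.3333) + (-1.6667)·(-1.6667) + (-1.6667)·(-1.6667) + (-0.6667)·(-0.6667) + (3.3333)·(3.3333) + (0.3333)·(0.3333)) / 5 = 17.3333/5 = 3.4667
  Sample standard deviations s_i = √(s[i,i]):
  s(A) = √(6.6667) = 2.582
  s(B) = √(3.8667) = 1.9664
  s(C) = √(3.4667) = 1.8619

Step 3 — r_{ij} = s_{ij} / (s_i · s_j):
  r[A,A] = 1 (diagonal).
  r[A,B] = -4.7333 / (2.582 · 1.9664) = -4.7333 / 5.0772 = -0.9323
  r[A,C] = 1.3333 / (2.582 · 1.8619) = 1.3333 / 4.8074 = 0.2774
  r[B,B] = 1 (diagonal).
  r[B,C] = -1.8667 / (1.9664 · 1.8619) = -1.8667 / 3.6612 = -0.5098
  r[C,C] = 1 (diagonal).

R is symmetric with unit diagonal. Assembling:

R = [[1, -0.9323, 0.2774],
 [-0.9323, 1, -0.5098],
 [0.2774, -0.5098, 1]]


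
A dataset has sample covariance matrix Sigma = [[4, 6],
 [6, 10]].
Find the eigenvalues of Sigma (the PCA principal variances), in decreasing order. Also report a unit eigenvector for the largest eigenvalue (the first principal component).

Step 1 — characteristic polynomial of 2×2 Sigma:
  det(Sigma - λI) = λ² - trace · λ + det = 0.
  trace = 4 + 10 = 14, det = 4·10 - (6)² = 4.
Step 2 — discriminant:
  Δ = trace² - 4·det = 196 - 16 = 180.
Step 3 — eigenvalues:
  λ = (trace ± √Δ)/2 = (14 ± 13.4164)/2,
  λ_1 = 13.7082,  λ_2 = 0.2918.

Step 4 — unit eigenvector for λ_1: solve (Sigma - λ_1 I)v = 0. First row:
  (4 - 13.7082)·v_x + (6)·v_y = 0, i.e. (-9.7082)·v_x + (6)·v_y = 0,
  so v ∝ (b, λ_1 - a) = (6, 9.7082) = u.
  ||u|| = √((6)² + (9.7082)²) = √(130.2492) ≈ 11.4127,
  v_1 = u/||u|| ≈ (0.5257, 0.8507) (||v_1|| = 1).

λ_1 = 13.7082,  λ_2 = 0.2918;  v_1 ≈ (0.5257, 0.8507)


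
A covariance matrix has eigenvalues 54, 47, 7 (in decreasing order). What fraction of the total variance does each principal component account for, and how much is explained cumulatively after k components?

Step 1 — total variance = trace(Sigma) = Σ λ_i = 54 + 47 + 7 = 108.

Step 2 — fraction explained by component i = λ_i / Σ λ:
  PC1: 54/108 = 0.5
  PC2: 47/108 = 0.4352
  PC3: 7/108 = 0.0648

Step 3 — cumulative fraction after k components = (λ_1 + ... + λ_k) / Σ λ:
  k = 1: 54/108 = 0.5
  k = 2: (54 + 47)/108 = 101/108 = 0.9352
  k = 3: (54 + 47 + 7)/108 = 108/108 = 1

Summary (fraction, with percent):

explained: PC1 0.5 (50%), PC2 0.4352 (43.52%), PC3 0.0648 (6.48%);  cumulative: 0.5, 0.9352, 1


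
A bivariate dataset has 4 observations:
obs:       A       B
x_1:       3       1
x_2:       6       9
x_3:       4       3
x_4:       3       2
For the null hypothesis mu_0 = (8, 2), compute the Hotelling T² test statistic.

Step 1 — sample mean vector:
  mean(A) = (3 + 6 + 4 + 3) / 4 = 16/4 = 4
  mean(B) = (1 + 9 + 3 + 2) / 4 = 15/4 = 3.75
  x̄ = (4, 3.75),  deviation x̄ - mu_0 = (4, 3.75) - (8, 2) = (-4, 1.75).

Step 2 — sample covariance matrix, S[i,j] = (1/(n-1)) · Σ_k (x_{k,i} - mean_i) · (x_{k,j} - mean_j), divisor n-1 = 3:
  S[A,A] = ((-1)·(-1) + (2)·(2) + (0)·(0) + (-1)·(-1)) / 3 = 6/3 = 2
  S[A,B] = ((-1)·(-2.75) + (2)·(5.25) + (0)·(-0.75) + (-1)·(-1.75)) / 3 = 15/3 = 5
  S[B,B] = ((-2.75)·(-2.75) + (5.25)·(5.25) + (-0.75)·(-0.75) + (-1.75)·(-1.75)) / 3 = 38.75/3 = 12.9167
  S = [[2, 5],
 [5, 12.9167]].

Step 3 — invert S. det(S) = 2·12.9167 - (5)² = 0.8333.
  S^{-1} = (1/det) · [[d, -b], [-b, a]] = [[15.5, -6],
 [-6, 2.4]].

Step 4 — quadratic form (x̄ - mu_0)^T · S^{-1} · (x̄ - mu_0):
  S^{-1} · (x̄ - mu_0) = (-72.5, 28.2),
  (x̄ - mu_0)^T · [...] = (-4)·(-72.5) + (1.75)·(28.2) = 339.35.

Step 5 — scale by n: T² = 4 · 339.35 = 1357.4.

T² ≈ 1357.4
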